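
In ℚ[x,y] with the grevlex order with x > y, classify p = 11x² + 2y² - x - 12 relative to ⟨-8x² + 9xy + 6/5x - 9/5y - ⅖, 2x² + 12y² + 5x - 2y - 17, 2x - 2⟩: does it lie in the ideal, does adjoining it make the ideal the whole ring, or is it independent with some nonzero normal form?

First compute the reduced Gröbner basis of I by Buchberger's algorithm.
f_1 = -8x² + 9xy + 6/5x - 9/5y - ⅖, LT = x².
f_2 = 2x² + 12y² + 5x - 2y - 17, LT = x².
f_3 = 2x - 2, LT = x.

S(f_1,f_2): lcm = x². S = -9/8xy - 6y² - 53/20x + 49/40y + 171/20.
  leading term xy: subtract (-9/16y)·f_3 from -9/8xy - 6y² - 53/20x + 49/40y + 171/20 → -6y² - 53/20x + 1/10y + 171/20
  leading term y²: no divisor's leading term divides it; move -6y² to the remainder.
  leading term x: subtract (-53/40)·f_3 from -53/20x + 1/10y + 171/20 → 1/10y + 59/10
  leading term y: no divisor's leading term divides it; move 1/10y to the remainder.
  leading term 1: no divisor's leading term divides it; move 59/10 to the remainder.
  remainder -6y² + 1/10y + 59/10 ≠ 0; add h_4 = -6y² + 1/10y + 59/10 to the basis.

S(f_1,f_3): lcm = x². S = -9/8xy + 17/20x + 9/40y + 1/20.
  leading term xy: subtract (-9/16y)·f_3 from -9/8xy + 17/20x + 9/40y + 1/20 → 17/20x - 9/10y + 1/20
  leading term x: subtract (17/40)·f_3 from 17/20x - 9/10y + 1/20 → -9/10y + 9/10
  leading term y: no divisor's leading term divides it; move -9/10y to the remainder.
  leading term 1: no divisor's leading term divides it; move 9/10 to the remainder.
  remainder -9/10y + 9/10 ≠ 0; add h_5 = -9/10y + 9/10 to the basis.

The other S-polynomials (S(f_2,f_3), S(f_1,h_4), S(f_2,h_4), S(f_3,h_4), S(f_1,h_5), S(f_2,h_5), S(f_3,h_5), S(h_4,h_5)) all reduce to 0 modulo the current basis, so we have a Gröbner basis.
Inter-reduce: drop elements whose leading term is divisible by another's, tail-reduce, and make monic.
Reduced Gröbner basis: {x - 1, y - 1}.
Label its elements g_1 = x - 1, g_2 = y - 1.

Reduce p = 11x² + 2y² - x - 12 modulo G:
  leading term x²: subtract (11x)·g_1 from 11x² + 2y² - x - 12 → 2y² + 10x - 12
  leading term y²: subtract (2y)·g_2 from 2y² + 10x - 12 → 10x + 2y - 12
  leading term x: subtract (10)·g_1 from 10x + 2y - 12 → 2y - 2
  leading term y: subtract (2)·g_2 from 2y - 2 → 0
  normal form = 0.
Since the normal form is 0, p ∈ I.

The remainder on division by a Gröbner basis is unique — it is the normal form.

11x² + 2y² - x - 12 lies in I (it reduces to 0).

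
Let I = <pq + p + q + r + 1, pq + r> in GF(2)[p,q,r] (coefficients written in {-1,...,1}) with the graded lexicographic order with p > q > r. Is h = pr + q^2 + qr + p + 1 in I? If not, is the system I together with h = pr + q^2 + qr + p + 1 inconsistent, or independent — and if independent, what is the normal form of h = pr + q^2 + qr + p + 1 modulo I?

First compute the reduced Gröbner basis of I by Buchberger's algorithm.
f_1 = pq + p + q + r + 1, LT = pq.
f_2 = pq + r, LT = pq.

S(f_1,f_2): lcm = pq. S = p + q + 1.
  leading term p: no divisor's leading term divides it; move p to the remainder.
  leading term q: no divisor's leading term divides it; move q to the remainder.
  leading term 1: no divisor's leading term divides it; move 1 to the remainder.
  remainder p + q + 1 ≠ 0; add k_3 = p + q + 1 to the basis.

S(f_1,k_3): lcm = pq. S = q^2 + p + r + 1.
  leading term q^2: no divisor's leading term divides it; move q^2 to the remainder.
  leading term p: subtract (1)·k_3 from p + r + 1 → q + r
  leading term q: no divisor's leading term divides it; move q to the remainder.
  leading term r: no divisor's leading term divides it; move r to the remainder.
  remainder q^2 + q + r ≠ 0; add k_4 = q^2 + q + r to the basis.

The other S-polynomials (S(f_2,k_3), S(f_1,k_4), S(f_2,k_4), S(k_3,k_4)) all reduce to 0 modulo the current basis, so we have a Gröbner basis.
Inter-reduce: drop elements whose leading term is divisible by another's, tail-reduce, and make monic.
Reduced Gröbner basis: {q^2 + q + r, p + q + 1}.
Label its elements g_1 = q^2 + q + r, g_2 = p + q + 1.

Reduce h = pr + q^2 + qr + p + 1 modulo G:
  leading term pr: subtract (r)·g_2 from pr + q^2 + qr + p + 1 → q^2 + p + r + 1
  leading term q^2: subtract (1)·g_1 from q^2 + p + r + 1 → p + q + 1
  leading term p: subtract (1)·g_2 from p + q + 1 → 0
  normal form = 0.
Since the normal form is 0, h ∈ I.

pr + q^2 + qr + p + 1 lies in I (it reduces to 0).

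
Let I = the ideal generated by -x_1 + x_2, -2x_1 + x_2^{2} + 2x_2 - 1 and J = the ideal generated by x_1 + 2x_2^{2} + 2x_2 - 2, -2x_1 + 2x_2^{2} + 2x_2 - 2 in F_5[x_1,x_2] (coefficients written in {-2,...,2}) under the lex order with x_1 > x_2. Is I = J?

No, the ideals differ.

Two ideals are equal iff their reduced Gröbner bases coincide (the reduced basis is unique for a fixed ordering).
Buchberger on the first generating set:
f_1 = -x_1 + x_2, LT = x_1.
f_2 = -2x_1 + x_2^{2} + 2x_2 - 1, LT = x_1.

S(f_1,f_2): lcm = x_1. S = -2x_2^{2} + 2.
  reduce S modulo (f_1, f_2):
  remainder -2x_2^{2} + 2 ≠ 0; add g_3 = -2x_2^{2} + 2 to the basis.

The other S-polynomials (S(f_1,g_3), S(f_2,g_3)) all reduce to 0 modulo the current basis, so we have a Gröbner basis.
Inter-reduce: drop elements whose leading term is divisible by another's, tail-reduce, and make monic.
Reduced Gröbner basis: {x_1 - x_2, x_2^{2} - 1}.

Buchberger on the second generating set:
h_1 = x_1 + 2x_2^{2} + 2x_2 - 2, LT = x_1.
h_2 = -2x_1 + 2x_2^{2} + 2x_2 - 2, LT = x_1.

S(h_1,h_2): lcm = x_1. S = -2x_2^{2} - 2x_2 + 2.
  reduce S modulo (h_1, h_2):
  remainder -2x_2^{2} - 2x_2 + 2 ≠ 0; add k_3 = -2x_2^{2} - 2x_2 + 2 to the basis.

The other S-polynomials (S(h_1,k_3), S(h_2,k_3)) all reduce to 0 modulo the current basis, so we have a Gröbner basis.
Inter-reduce: drop elements whose leading term is divisible by another's, tail-reduce, and make monic.
Reduced Gröbner basis: {x_1, x_2^{2} + x_2 - 1}.

These differ, so the ideals are not equal.
The same test decides containment: I ⊆ J iff every generator of I reduces to 0 modulo a Gröbner basis of J.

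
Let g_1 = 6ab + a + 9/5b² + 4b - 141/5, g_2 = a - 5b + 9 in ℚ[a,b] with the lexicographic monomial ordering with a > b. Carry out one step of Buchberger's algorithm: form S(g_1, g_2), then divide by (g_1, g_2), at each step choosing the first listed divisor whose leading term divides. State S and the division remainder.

lcm(LM(g_1), LM(g_2)) = ab.
S = (lcm/LT(g_1))·g_1 − (lcm/LT(g_2))·g_2 = ⅙a + 53/10b² - 25/3b - 47/10.
Reduce S modulo (g_1, g_2) in that order:
  leading term a: subtract (⅙)·g_2 from ⅙a + 53/10b² - 25/3b - 47/10 → 53/10b² - 15/2b - 31/5
  leading term b²: no divisor's leading term divides it; move 53/10b² to the remainder.
  leading term b: no divisor's leading term divides it; move -15/2b to the remainder.
  leading term 1: no divisor's leading term divides it; move -31/5 to the remainder.
The remainder 53/10b² - 15/2b - 31/5 is nonzero, so it would be added as the next basis element.

S(g_1, g_2) = ⅙a + 53/10b² - 25/3b - 47/10; remainder on division = 53/10b² - 15/2b - 31/5.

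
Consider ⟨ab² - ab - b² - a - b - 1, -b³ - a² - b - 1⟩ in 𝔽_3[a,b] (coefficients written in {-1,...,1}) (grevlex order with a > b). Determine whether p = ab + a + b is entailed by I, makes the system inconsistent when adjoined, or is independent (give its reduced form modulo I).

First compute the reduced Gröbner basis of I by Buchberger's algorithm.
f_1 = ab² - ab - b² - a - b - 1, LT = ab².
f_2 = -b³ - a² - b - 1, LT = b³.

S(f_1,f_2): lcm = ab³. S = -a³ - ab² - b³ + ab - b² - a - b.
  leading term a³: no divisor's leading term divides it; move -a³ to the remainder.
  leading term ab²: subtract (-1)·f_1 from -ab² - b³ + ab - b² - a - b → -b³ + b² + a + b - 1
  leading term b³: subtract (1)·f_2 from -b³ + b² + a + b - 1 → a² + b² + a - b
  leading term a²: no divisor's leading term divides it; move a² to the remainder.
  leading term b²: no divisor's leading term divides it; move b² to the remainder.
  leading term a: no divisor's leading term divides it; move a to the remainder.
  leading term b: no divisor's leading term divides it; move -b to the remainder.
  remainder -a³ + a² + b² + a - b ≠ 0; add h_3 = -a³ + a² + b² + a - b to the basis.

The other S-polynomials (S(f_1,h_3), S(f_2,h_3)) all reduce to 0 modulo the current basis, so we have a Gröbner basis.
Inter-reduce: drop elements whose leading term is divisible by another's, tail-reduce, and make monic.
Reduced Gröbner basis: {a³ - a² - b² - a + b, ab² - ab - b² - a - b - 1, b³ + a² + b + 1}.
Label its elements g_1 = a³ - a² - b² - a + b, g_2 = ab² - ab - b² - a - b - 1, g_3 = b³ + a² + b + 1.

Reduce p = ab + a + b modulo G:
  leading term ab: no divisor's leading term divides it; move ab to the remainder.
  leading term a: no divisor's leading term divides it; move a to the remainder.
  leading term b: no divisor's leading term divides it; move b to the remainder.
  normal form = ab + a + b.
The normal form is nonzero, so p ∉ I. Since p minus its normal form lies in I, I + (p) = I + (r) where r = ab + a + b; decide whether this ideal is the whole ring.
Run Buchberger on G together with r (pairs among the g_i already reduce to 0 since G is a Gröbner basis):
g_1 = a³ - a² - b² - a + b, LT = a³.
g_2 = ab² - ab - b² - a - b - 1, LT = ab².
g_3 = b³ + a² + b + 1, LT = b³.
r = ab + a + b, LT = ab.

S(g_1,r): lcm = a³b. S = -a³ + a²b - b³ - ab + b².
  leading term a³: subtract (-1)·g_1 from -a³ + a²b - b³ - ab + b² → a²b - b³ - a² - ab - a + b
  leading term a²b: subtract (a)·r from a²b - b³ - a² - ab - a + b → -b³ + a² + ab - a + b
  leading term b³: subtract (-1)·g_3 from -b³ + a² + ab - a + b → -a² + ab - a - b + 1
  leading term a²: no divisor's leading term divides it; move -a² to the remainder.
  leading term ab: subtract (1)·r from ab - a - b + 1 → a + b + 1
  leading term a: no divisor's leading term divides it; move a to the remainder.
  leading term b: no divisor's leading term divides it; move b to the remainder.
  leading term 1: no divisor's leading term divides it; move 1 to the remainder.
  remainder -a² + a + b + 1 ≠ 0; add m_5 = -a² + a + b + 1 to the basis.

S(g_2,r): lcm = ab². S = ab + b² - a - b - 1.
  leading term ab: subtract (1)·r from ab + b² - a - b - 1 → b² + a + b - 1
  leading term b²: no divisor's leading term divides it; move b² to the remainder.
  leading term a: no divisor's leading term divides it; move a to the remainder.
  leading term b: no divisor's leading term divides it; move b to the remainder.
  leading term 1: no divisor's leading term divides it; move -1 to the remainder.
  remainder b² + a + b - 1 ≠ 0; add m_6 = b² + a + b - 1 to the basis.

S(g_3,r): lcm = ab³. S = a³ - ab² - b³ + ab + a.
  leading term a³: subtract (1)·g_1 from a³ - ab² - b³ + ab + a → -ab² - b³ + a² + ab + b² - a - b
  leading term ab²: subtract (-1)·g_2 from -ab² - b³ + a² + ab + b² - a - b → -b³ + a² + a + b - 1
  leading term b³: subtract (-1)·g_3 from -b³ + a² + a + b - 1 → -a² + a - b
  leading term a²: subtract (1)·m_5 from -a² + a - b → b - 1
  leading term b: no divisor's leading term divides it; move b to the remainder.
  leading term 1: no divisor's leading term divides it; move -1 to the remainder.
  remainder b - 1 ≠ 0; add m_7 = b - 1 to the basis.

S(g_2,m_5): lcm = a²b². S = -a²b + b³ - a² - ab + b² - a.
  leading term a²b: subtract (-a)·r from -a²b + b³ - a² - ab + b² - a → b³ + b² - a
  leading term b³: subtract (1)·g_3 from b³ + b² - a → -a² + b² - a - b - 1
  leading term a²: subtract (1)·m_5 from -a² + b² - a - b - 1 → b² + a + b + 1
  leading term b²: subtract (1)·m_6 from b² + a + b + 1 → -1
  leading term 1: no divisor's leading term divides it; move -1 to the remainder.
  remainder -1 ≠ 0; add m_8 = -1 to the basis.

The other S-polynomials (S(g_1,g_2), S(g_1,g_3), S(g_2,g_3), S(g_1,m_5), S(g_3,m_5), S(r,m_5), S(g_1,m_6), S(g_2,m_6), S(g_3,m_6), S(r,m_6), S(m_5,m_6), S(g_1,m_7), S(g_2,m_7), S(g_3,m_7), S(r,m_7), S(m_5,m_7), S(m_6,m_7), S(g_1,m_8), S(g_2,m_8), S(g_3,m_8), S(r,m_8), S(m_5,m_8), S(m_6,m_8), S(m_7,m_8)) all reduce to 0 modulo the current basis, so we have a Gröbner basis.
Inter-reduce: drop elements whose leading term is divisible by another's, tail-reduce, and make monic.
Reduced Gröbner basis: {1}.
The reduced Gröbner basis of I + (p) is {1}: the ideal is the whole ring, so the enlarged system has no common solution — adjoining p is inconsistent.

Adjoining ab + a + b makes the ideal the whole ring: the system is inconsistent.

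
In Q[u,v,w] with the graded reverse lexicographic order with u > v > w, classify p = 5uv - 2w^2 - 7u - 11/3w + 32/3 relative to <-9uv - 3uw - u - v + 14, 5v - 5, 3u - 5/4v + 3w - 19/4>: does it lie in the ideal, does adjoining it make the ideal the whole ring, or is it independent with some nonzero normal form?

First compute the reduced Gröbner basis of I by Buchberger's algorithm.
f_1 = -9uv - 3uw - u - v + 14, LT = uv.
f_2 = 5v - 5, LT = v.
f_3 = 3u - 5/4v + 3w - 19/4, LT = u.

S(f_1,f_2): lcm = uv. S = 1/3uw + 10/9u + 1/9v - 14/9.
  leading term uw: subtract (1/9w)·f_3 from 1/3uw + 10/9u + 1/9v - 14/9 → 5/36vw - 1/3w^2 + 10/9u + 1/9v + 19/36w - 14/9
  leading term vw: subtract (1/36w)·f_2 from 5/36vw - 1/3w^2 + 10/9u + 1/9v + 19/36w - 14/9 → -1/3w^2 + 10/9u + 1/9v + 2/3w - 14/9
  leading term w^2: no divisor's leading term divides it; move -1/3w^2 to the remainder.
  leading term u: subtract (10/27)·f_3 from 10/9u + 1/9v + 2/3w - 14/9 → 31/54v - 4/9w + 11/54
  leading term v: subtract (31/270)·f_2 from 31/54v - 4/9w + 11/54 → -4/9w + 7/9
  leading term w: no divisor's leading term divides it; move -4/9w to the remainder.
  leading term 1: no divisor's leading term divides it; move 7/9 to the remainder.
  remainder -1/3w^2 - 4/9w + 7/9 ≠ 0; add h_4 = -1/3w^2 - 4/9w + 7/9 to the basis.

The other S-polynomials (S(f_1,f_3), S(f_2,f_3), S(f_1,h_4), S(f_2,h_4), S(f_3,h_4)) all reduce to 0 modulo the current basis, so we have a Gröbner basis.
Inter-reduce: drop elements whose leading term is divisible by another's, tail-reduce, and make monic.
Reduced Gröbner basis: {w^2 + 4/3w - 7/3, u + w - 2, v - 1}.
Label its elements g_1 = w^2 + 4/3w - 7/3, g_2 = u + w - 2, g_3 = v - 1.

Reduce p = 5uv - 2w^2 - 7u - 11/3w + 32/3 modulo G:
  leading term uv: subtract (5v)·g_2 from 5uv - 2w^2 - 7u - 11/3w + 32/3 → -5vw - 2w^2 - 7u + 10v - 11/3w + 32/3
  leading term vw: subtract (-5w)·g_3 from -5vw - 2w^2 - 7u + 10v - 11/3w + 32/3 → -2w^2 - 7u + 10v - 26/3w + 32/3
  leading term w^2: subtract (-2)·g_1 from -2w^2 - 7u + 10v - 26/3w + 32/3 → -7u + 10v - 6w + 6
  leading term u: subtract (-7)·g_2 from -7u + 10v - 6w + 6 → 10v + w - 8
  leading term v: subtract (10)·g_3 from 10v + w - 8 → w + 2
  leading term w: no divisor's leading term divides it; move w to the remainder.
  leading term 1: no divisor's leading term divides it; move 2 to the remainder.
  normal form = w + 2.
The normal form is nonzero, so p ∉ I. Since p minus its normal form lies in I, I + (p) = I + (r) where r = w + 2; decide whether this ideal is the whole ring.
Run Buchberger on G together with r (pairs among the g_i already reduce to 0 since G is a Gröbner basis):
g_1 = w^2 + 4/3w - 7/3, LT = w^2.
g_2 = u + w - 2, LT = u.
g_3 = v - 1, LT = v.
r = w + 2, LT = w.

S(g_1,r): lcm = w^2. S = -2/3w - 7/3.
  leading term w: subtract (-2/3)·r from -2/3w - 7/3 → -1
  leading term 1: no divisor's leading term divides it; move -1 to the remainder.
  remainder -1 ≠ 0; add m_5 = -1 to the basis.

The other S-polynomials (S(g_1,g_2), S(g_1,g_3), S(g_2,g_3), S(g_2,r), S(g_3,r), S(g_1,m_5), S(g_2,m_5), S(g_3,m_5), S(r,m_5)) all reduce to 0 modulo the current basis, so we have a Gröbner basis.
Inter-reduce: drop elements whose leading term is divisible by another's, tail-reduce, and make monic.
Reduced Gröbner basis: {1}.
The reduced Gröbner basis of I + (p) is {1}: the ideal is the whole ring, so the enlarged system has no common solution — adjoining p is inconsistent.

Adjoining 5uv - 2w^2 - 7u - 11/3w + 32/3 makes the ideal the whole ring: the system is inconsistent.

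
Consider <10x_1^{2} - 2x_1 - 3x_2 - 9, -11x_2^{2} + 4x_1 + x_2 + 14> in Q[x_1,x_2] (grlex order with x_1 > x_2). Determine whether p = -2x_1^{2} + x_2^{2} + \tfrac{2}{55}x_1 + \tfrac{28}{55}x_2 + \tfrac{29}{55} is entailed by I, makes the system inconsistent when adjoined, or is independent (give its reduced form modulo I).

-2x_1^{2} + x_2^{2} + \tfrac{2}{55}x_1 + \tfrac{28}{55}x_2 + \tfrac{29}{55} lies in I (it reduces to 0).

First compute the reduced Gröbner basis of I by Buchberger's algorithm.
f_1 = 10x_1^{2} - 2x_1 - 3x_2 - 9, LT = x_1^{2}.
f_2 = -11x_2^{2} + 4x_1 + x_2 + 14, LT = x_2^{2}.

The S-polynomials (S(f_1,f_2)) all reduce to 0 modulo the current basis, so we have a Gröbner basis.
Inter-reduce: drop elements whose leading term is divisible by another's, tail-reduce, and make monic.
Reduced Gröbner basis: {x_1^{2} - \tfrac{1}{5}x_1 - \tfrac{3}{10}x_2 - \tfrac{9}{10}, x_2^{2} - \tfrac{4}{11}x_1 - \tfrac{1}{11}x_2 - \tfrac{14}{11}}.
Label its elements g_1 = x_1^{2} - \tfrac{1}{5}x_1 - \tfrac{3}{10}x_2 - \tfrac{9}{10}, g_2 = x_2^{2} - \tfrac{4}{11}x_1 - \tfrac{1}{11}x_2 - \tfrac{14}{11}.

Reduce p = -2x_1^{2} + x_2^{2} + \tfrac{2}{55}x_1 + \tfrac{28}{55}x_2 + \tfrac{29}{55} modulo G:
  leading term x_1^{2}: subtract (-2)·g_1 from -2x_1^{2} + x_2^{2} + \tfrac{2}{55}x_1 + \tfrac{28}{55}x_2 + \tfrac{29}{55} → x_2^{2} - \tfrac{4}{11}x_1 - \tfrac{1}{11}x_2 - \tfrac{14}{11}
  leading term x_2^{2}: subtract (1)·g_2 from x_2^{2} - \tfrac{4}{11}x_1 - \tfrac{1}{11}x_2 - \tfrac{14}{11} → 0
  normal form = 0.
Since the normal form is 0, p ∈ I.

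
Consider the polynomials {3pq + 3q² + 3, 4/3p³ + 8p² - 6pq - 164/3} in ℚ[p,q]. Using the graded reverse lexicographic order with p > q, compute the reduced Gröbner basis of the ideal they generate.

G = {q⁴ - 21/2q³ + p² + 2q² + 6p + 61/2q + 1, p³ + 6p² + 9/2q² - 73/2, pq + q² + 1}

This is the nonlinear analogue of row-reducing a linear system.

f_1 = 3pq + 3q² + 3, LT = pq.
f_2 = 4/3p³ + 8p² - 6pq - 164/3, LT = p³.

S(f_1,f_2): lcm = p³q. S = p²q² - 6p²q + 9/2pq² + p² + 41q.
  reduce S modulo (f_1, f_2):
  remainder q⁴ - 21/2q³ + p² + 2q² + 6p + 61/2q + 1 ≠ 0; add g_3 = q⁴ - 21/2q³ + p² + 2q² + 6p + 61/2q + 1 to the basis.

The other S-polynomials (S(f_1,g_3), S(f_2,g_3)) all reduce to 0 modulo the current basis, so we have a Gröbner basis.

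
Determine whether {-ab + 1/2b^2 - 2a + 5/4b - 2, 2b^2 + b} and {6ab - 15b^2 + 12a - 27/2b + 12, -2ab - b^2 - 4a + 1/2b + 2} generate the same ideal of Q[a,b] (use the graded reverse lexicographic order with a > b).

No, the ideals differ.

Since reduced Gröbner bases are canonical representatives of ideals under a given ordering, it suffices to compute and compare them.
Buchberger on the first generating set:
f_1 = -ab + 1/2b^2 - 2a + 5/4b - 2, LT = ab.
f_2 = 2b^2 + b, LT = b^2.

S(f_1,f_2): lcm = ab^2. S = -1/2b^3 + 3/2ab - 5/4b^2 + 2b.
  leading term b^3: subtract (-1/4b)·f_2 from -1/2b^3 + 3/2ab - 5/4b^2 + 2b → 3/2ab - b^2 + 2b
  leading term ab: subtract (-3/2)·f_1 from 3/2ab - b^2 + 2b → -1/4b^2 - 3a + 31/8b - 3
  leading term b^2: subtract (-1/8)·f_2 from -1/4b^2 - 3a + 31/8b - 3 → -3a + 4b - 3
  leading term a: no divisor's leading term divides it; move -3a to the remainder.
  leading term b: no divisor's leading term divides it; move 4b to the remainder.
  leading term 1: no divisor's leading term divides it; move -3 to the remainder.
  remainder -3a + 4b - 3 ≠ 0; add g_3 = -3a + 4b - 3 to the basis.

The other S-polynomials (S(f_1,g_3), S(f_2,g_3)) all reduce to 0 modulo the current basis, so we have a Gröbner basis.
Inter-reduce: drop elements whose leading term is divisible by another's, tail-reduce, and make monic.
Reduced Gröbner basis: {b^2 + 1/2b, a - 4/3b + 1}.

Buchberger on the second generating set:
h_1 = 6ab - 15b^2 + 12a - 27/2b + 12, LT = ab.
h_2 = -2ab - b^2 - 4a + 1/2b + 2, LT = ab.

S(h_1,h_2): lcm = ab. S = -3b^2 - 2b + 3.
  leading term b^2: no divisor's leading term divides it; move -3b^2 to the remainder.
  leading term b: no divisor's leading term divides it; move -2b to the remainder.
  leading term 1: no divisor's leading term divides it; move 3 to the remainder.
  remainder -3b^2 - 2b + 3 ≠ 0; add k_3 = -3b^2 - 2b + 3 to the basis.

S(h_1,k_3): lcm = ab^2. S = -5/2b^3 + 4/3ab - 9/4b^2 + a + 2b.
  leading term b^3: subtract (5/6b)·k_3 from -5/2b^3 + 4/3ab - 9/4b^2 + a + 2b → 4/3ab - 7/12b^2 + a - 1/2b
  leading term ab: subtract (2/9)·h_1 from 4/3ab - 7/12b^2 + a - 1/2b → 11/4b^2 - 5/3a + 5/2b - 8/3
  leading term b^2: subtract (-11/12)·k_3 from 11/4b^2 - 5/3a + 5/2b - 8/3 → -5/3a + 2/3b + 1/12
  leading term a: no divisor's leading term divides it; move -5/3a to the remainder.
  leading term b: no divisor's leading term divides it; move 2/3b to the remainder.
  leading term 1: no divisor's leading term divides it; move 1/12 to the remainder.
  remainder -5/3a + 2/3b + 1/12 ≠ 0; add k_4 = -5/3a + 2/3b + 1/12 to the basis.

The other S-polynomials (S(h_2,k_3), S(h_1,k_4), S(h_2,k_4), S(k_3,k_4)) all reduce to 0 modulo the current basis, so we have a Gröbner basis.
Inter-reduce: drop elements whose leading term is divisible by another's, tail-reduce, and make monic.
Reduced Gröbner basis: {b^2 + 2/3b - 1, a - 2/5b - 1/20}.

These differ, so the ideals are not equal.
The choice of monomial ordering does not affect the verdict — as long as both bases are computed under the same ordering, their equality decides ideal equality.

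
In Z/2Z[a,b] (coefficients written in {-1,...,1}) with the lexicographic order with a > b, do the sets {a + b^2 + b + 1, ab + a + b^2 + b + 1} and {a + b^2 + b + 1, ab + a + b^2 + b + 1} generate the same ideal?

Two ideals are equal iff their reduced Gröbner bases coincide (the reduced basis is unique for a fixed ordering).
Buchberger on the first generating set:
f_1 = a + b^2 + b + 1, LT = a.
f_2 = ab + a + b^2 + b + 1, LT = ab.

S(f_1,f_2): lcm = ab. S = a + b^3 + 1.
  leading term a: subtract (1)·f_1 from a + b^3 + 1 → b^3 + b^2 + b
  leading term b^3: no divisor's leading term divides it; move b^3 to the remainder.
  leading term b^2: no divisor's leading term divides it; move b^2 to the remainder.
  leading term b: no divisor's leading term divides it; move b to the remainder.
  remainder b^3 + b^2 + b ≠ 0; add g_3 = b^3 + b^2 + b to the basis.

S(f_1,g_3): leading monomials are coprime, so the S-polynomial reduces to 0 (Buchberger's first criterion).
S(f_2,g_3): lcm = ab^3. S = ab + b^4 + b^3 + b^2.
  leading term ab: subtract (b)·f_1 from ab + b^4 + b^3 + b^2 → b^4 + b
  leading term b^4: subtract (b)·g_3 from b^4 + b → b^3 + b^2 + b
  leading term b^3: subtract (1)·g_3 from b^3 + b^2 + b → 0
  remainder 0.

Every S-polynomial of the final basis reduces to 0, so we have a Gröbner basis.
Inter-reduce: drop elements whose leading term is divisible by another's, tail-reduce, and make monic.
Reduced Gröbner basis: {a + b^2 + b + 1, b^3 + b^2 + b}.

Buchberger on the second generating set:
h_1 = a + b^2 + b + 1, LT = a.
h_2 = ab + a + b^2 + b + 1, LT = ab.

S(h_1,h_2): lcm = ab. S = a + b^3 + 1.
  leading term a: subtract (1)·h_1 from a + b^3 + 1 → b^3 + b^2 + b
  leading term b^3: no divisor's leading term divides it; move b^3 to the remainder.
  leading term b^2: no divisor's leading term divides it; move b^2 to the remainder.
  leading term b: no divisor's leading term divides it; move b to the remainder.
  remainder b^3 + b^2 + b ≠ 0; add k_3 = b^3 + b^2 + b to the basis.

S(h_1,k_3): leading monomials are coprime, so the S-polynomial reduces to 0 (Buchberger's first criterion).
S(h_2,k_3): lcm = ab^3. S = ab + b^4 + b^3 + b^2.
  leading term ab: subtract (b)·h_1 from ab + b^4 + b^3 + b^2 → b^4 + b
  leading term b^4: subtract (b)·k_3 from b^4 + b → b^3 + b^2 + b
  leading term b^3: subtract (1)·k_3 from b^3 + b^2 + b → 0
  remainder 0.

Every S-polynomial of the final basis reduces to 0, so we have a Gröbner basis.
Inter-reduce: drop elements whose leading term is divisible by another's, tail-reduce, and make monic.
Reduced Gröbner basis: {a + b^2 + b + 1, b^3 + b^2 + b}.

The two bases agree; hence the ideals are identical.

Yes, the ideals are equal.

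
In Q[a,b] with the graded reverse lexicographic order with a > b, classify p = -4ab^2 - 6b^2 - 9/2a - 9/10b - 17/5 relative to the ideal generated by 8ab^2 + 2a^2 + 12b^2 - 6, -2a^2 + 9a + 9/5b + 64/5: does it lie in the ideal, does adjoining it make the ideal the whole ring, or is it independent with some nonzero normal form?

-4ab^2 - 6b^2 - 9/2a - 9/10b - 17/5 lies in I (it reduces to 0).

First compute the reduced Gröbner basis of I by Buchberger's algorithm.
f_1 = 8ab^2 + 2a^2 + 12b^2 - 6, LT = ab^2.
f_2 = -2a^2 + 9a + 9/5b + 64/5, LT = a^2.

S(f_1,f_2): lcm = a^2b^2. S = 1/4a^3 + 6ab^2 + 9/10b^3 + 32/5b^2 - 3/4a.
  leading term a^3: subtract (-1/8a)·f_2 from 1/4a^3 + 6ab^2 + 9/10b^3 + 32/5b^2 - 3/4a → 6ab^2 + 9/10b^3 + 9/8a^2 + 9/40ab + 32/5b^2 + 17/20a
  leading term ab^2: subtract (3/4)·f_1 from 6ab^2 + 9/10b^3 + 9/8a^2 + 9/40ab + 32/5b^2 + 17/20a → 9/10b^3 - 3/8a^2 + 9/40ab - 13/5b^2 + 17/20a + 9/2
  leading term b^3: no divisor's leading term divides it; move 9/10b^3 to the remainder.
  leading term a^2: subtract (3/16)·f_2 from -3/8a^2 + 9/40ab - 13/5b^2 + 17/20a + 9/2 → 9/40ab - 13/5b^2 - 67/80a - 27/80b + 21/10
  leading term ab: no divisor's leading term divides it; move 9/40ab to the remainder.
  leading term b^2: no divisor's leading term divides it; move -13/5b^2 to the remainder.
  leading term a: no divisor's leading term divides it; move -67/80a to the remainder.
  leading term b: no divisor's leading term divides it; move -27/80b to the remainder.
  leading term 1: no divisor's leading term divides it; move 21/10 to the remainder.
  remainder 9/10b^3 + 9/40ab - 13/5b^2 - 67/80a - 27/80b + 21/10 ≠ 0; add h_3 = 9/10b^3 + 9/40ab - 13/5b^2 - 67/80a - 27/80b + 21/10 to the basis.

S(f_1,h_3): lcm = ab^3. S = 26/9ab^2 + 3/2b^3 + 67/72a^2 + 3/8ab - 7/3a - 3/4b.
  leading term ab^2: subtract (13/36)·f_1 from 26/9ab^2 + 3/2b^3 + 67/72a^2 + 3/8ab - 7/3a - 3/4b → 3/2b^3 + 5/24a^2 + 3/8ab - 13/3b^2 - 7/3a - 3/4b + 13/6
  leading term b^3: subtract (5/3)·h_3 from 3/2b^3 + 5/24a^2 + 3/8ab - 13/3b^2 - 7/3a - 3/4b + 13/6 → 5/24a^2 - 15/16a - 3/16b - 4/3
  leading term a^2: subtract (-5/48)·f_2 from 5/24a^2 - 15/16a - 3/16b - 4/3 → 0
  remainder 0.

S(f_2,h_3): leading monomials are coprime, so the S-polynomial reduces to 0 (Buchberger's first criterion).
Every S-polynomial of the final basis reduces to 0, so we have a Gröbner basis.
Inter-reduce: drop elements whose leading term is divisible by another's, tail-reduce, and make monic.
Reduced Gröbner basis: {ab^2 + 3/2b^2 + 9/8a + 9/40b + 17/20, b^3 + 1/4ab - 26/9b^2 - 67/72a - 3/8b + 7/3, a^2 - 9/2a - 9/10b - 32/5}.
Label its elements g_1 = ab^2 + 3/2b^2 + 9/8a + 9/40b + 17/20, g_2 = b^3 + 1/4ab - 26/9b^2 - 67/72a - 3/8b + 7/3, g_3 = a^2 - 9/2a - 9/10b - 32/5.

Reduce p = -4ab^2 - 6b^2 - 9/2a - 9/10b - 17/5 modulo G:
  leading term ab^2: subtract (-4)·g_1 from -4ab^2 - 6b^2 - 9/2a - 9/10b - 17/5 → 0
  normal form = 0.
Since the normal form is 0, p ∈ I.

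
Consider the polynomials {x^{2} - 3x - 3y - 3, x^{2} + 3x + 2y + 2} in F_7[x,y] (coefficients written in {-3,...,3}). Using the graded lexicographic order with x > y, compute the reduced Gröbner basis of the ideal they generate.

G = {y^{2} + y, x + 2y + 2}

f_1 = x^{2} - 3x - 3y - 3, LT = x^{2}.
f_2 = x^{2} + 3x + 2y + 2, LT = x^{2}.

S(f_1,f_2): lcm = x^{2}. S = x + 2y + 2.
  leading term x: no divisor's leading term divides it; move x to the remainder.
  leading term y: no divisor's leading term divides it; move 2y to the remainder.
  leading term 1: no divisor's leading term divides it; move 2 to the remainder.
  remainder x + 2y + 2 ≠ 0; add g_3 = x + 2y + 2 to the basis.

S(f_1,g_3): lcm = x^{2}. S = -2xy + 2x - 3y - 3.
  leading term xy: subtract (-2y)·g_3 from -2xy + 2x - 3y - 3 → -3y^{2} + 2x + y - 3
  leading term y^{2}: no divisor's leading term divides it; move -3y^{2} to the remainder.
  leading term x: subtract (2)·g_3 from 2x + y - 3 → -3y
  leading term y: no divisor's leading term divides it; move -3y to the remainder.
  remainder -3y^{2} - 3y ≠ 0; add g_4 = -3y^{2} - 3y to the basis.

The other S-polynomials (S(f_2,g_3), S(f_1,g_4), S(f_2,g_4), S(g_3,g_4)) all reduce to 0 modulo the current basis, so we have a Gröbner basis.
Inter-reduce: drop elements whose leading term is divisible by another's, tail-reduce, and make monic.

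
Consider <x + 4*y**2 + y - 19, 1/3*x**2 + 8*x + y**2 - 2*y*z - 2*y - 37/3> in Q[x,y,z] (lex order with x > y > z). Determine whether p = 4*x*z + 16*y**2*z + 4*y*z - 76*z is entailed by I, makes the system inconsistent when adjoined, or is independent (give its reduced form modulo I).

4*x*z + 16*y**2*z + 4*y*z - 76*z lies in I (it reduces to 0).

First compute the reduced Gröbner basis of I by Buchberger's algorithm.
f_1 = x + 4*y**2 + y - 19, LT = x.
f_2 = 1/3*x**2 + 8*x + y**2 - 2*y*z - 2*y - 37/3, LT = x**2.

S(f_1,f_2): lcm = x**2. S = 4*x*y**2 + x*y - 43*x - 3*y**2 + 6*y*z + 6*y + 37.
  reduce S modulo (f_1, f_2):
  remainder -16*y**4 - 8*y**3 + 244*y**2 + 6*y*z + 68*y - 780 ≠ 0; add h_3 = -16*y**4 - 8*y**3 + 244*y**2 + 6*y*z + 68*y - 780 to the basis.

The other S-polynomials (S(f_1,h_3), S(f_2,h_3)) all reduce to 0 modulo the current basis, so we have a Gröbner basis.
Inter-reduce: drop elements whose leading term is divisible by another's, tail-reduce, and make monic.
Reduced Gröbner basis: {x + 4*y**2 + y - 19, y**4 + 1/2*y**3 - 61/4*y**2 - 3/8*y*z - 17/4*y + 195/4}.
Label its elements g_1 = x + 4*y**2 + y - 19, g_2 = y**4 + 1/2*y**3 - 61/4*y**2 - 3/8*y*z - 17/4*y + 195/4.

Reduce p = 4*x*z + 16*y**2*z + 4*y*z - 76*z modulo G:
  leading term x*z: subtract (4*z)·g_1 from 4*x*z + 16*y**2*z + 4*y*z - 76*z → 0
  normal form = 0.
Since the normal form is 0, p ∈ I.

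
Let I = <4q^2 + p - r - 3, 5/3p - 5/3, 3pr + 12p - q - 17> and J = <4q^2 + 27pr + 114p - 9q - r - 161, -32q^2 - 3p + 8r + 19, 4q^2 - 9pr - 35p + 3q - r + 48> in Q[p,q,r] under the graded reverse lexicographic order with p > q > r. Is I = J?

Yes, the ideals are equal.

Equality of ideals is decidable: compute both reduced Gröbner bases (unique for the ordering) and check whether they agree.
Buchberger on the first generating set:
f_1 = 4q^2 + p - r - 3, LT = q^2.
f_2 = 5/3p - 5/3, LT = p.
f_3 = 3pr + 12p - q - 17, LT = pr.

S(f_2,f_3): lcm = pr. S = -4p + 1/3q - r + 17/3.
  reduce S modulo (f_1, f_2, f_3):
  remainder 1/3q - r + 5/3 ≠ 0; add g_4 = 1/3q - r + 5/3 to the basis.

S(f_1,g_4): lcm = q^2. S = 3qr + 1/4p - 5q - 1/4r - 3/4.
  reduce S modulo (f_1, f_2, f_3, g_4):
  remainder 9r^2 - 121/4r + 49/2 ≠ 0; add g_5 = 9r^2 - 121/4r + 49/2 to the basis.

The other S-polynomials (S(f_1,f_2), S(f_1,f_3), S(f_2,g_4), S(f_3,g_4), S(f_1,g_5), S(f_2,g_5), S(f_3,g_5), S(g_4,g_5)) all reduce to 0 modulo the current basis, so we have a Gröbner basis.
Inter-reduce: drop elements whose leading term is divisible by another's, tail-reduce, and make monic.
Reduced Gröbner basis: {r^2 - 121/36r + 49/18, p - 1, q - 3r + 5}.

Buchberger on the second generating set:
h_1 = 4q^2 + 27pr + 114p - 9q - r - 161, LT = q^2.
h_2 = -32q^2 - 3p + 8r + 19, LT = q^2.
h_3 = 4q^2 - 9pr - 35p + 3q - r + 48, LT = q^2.

S(h_1,h_2): lcm = q^2. S = 27/4pr + 909/32p - 9/4q - 1269/32.
  reduce S modulo (h_1, h_2, h_3):
  remainder 27/4pr + 909/32p - 9/4q - 1269/32 ≠ 0; add k_4 = 27/4pr + 909/32p - 9/4q - 1269/32 to the basis.

S(h_1,h_3): lcm = q^2. S = 9pr + 149/4p - 3q - 209/4.
  reduce S modulo (h_1, h_2, h_3, k_4):
  remainder -5/8p + 5/8 ≠ 0; add k_5 = -5/8p + 5/8 to the basis.

S(k_4,k_5): lcm = pr. S = 101/24p - 1/3q + r - 47/8.
  reduce S modulo (h_1, h_2, h_3, k_4, k_5):
  remainder -1/3q + r - 5/3 ≠ 0; add k_6 = -1/3q + r - 5/3 to the basis.

S(h_1,k_6): lcm = q^2. S = 27/4pr + 3qr + 57/2p - 29/4q - 1/4r - 161/4.
  reduce S modulo (h_1, h_2, h_3, k_4, k_5, k_6):
  remainder 9r^2 - 121/4r + 49/2 ≠ 0; add k_7 = 9r^2 - 121/4r + 49/2 to the basis.

The other S-polynomials (S(h_2,h_3), S(h_1,k_4), S(h_2,k_4), S(h_3,k_4), S(h_1,k_5), S(h_2,k_5), S(h_3,k_5), S(h_2,k_6), S(h_3,k_6), S(k_4,k_6), S(k_5,k_6), S(h_1,k_7), S(h_2,k_7), S(h_3,k_7), S(k_4,k_7), S(k_5,k_7), S(k_6,k_7)) all reduce to 0 modulo the current basis, so we have a Gröbner basis.
Inter-reduce: drop elements whose leading term is divisible by another's, tail-reduce, and make monic.
Reduced Gröbner basis: {r^2 - 121/36r + 49/18, p - 1, q - 3r + 5}.

The two bases agree; hence the ideals are identical.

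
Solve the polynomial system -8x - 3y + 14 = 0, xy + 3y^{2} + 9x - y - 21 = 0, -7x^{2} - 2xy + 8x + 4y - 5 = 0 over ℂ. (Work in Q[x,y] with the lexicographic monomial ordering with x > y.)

Compute a lex Gröbner basis by Buchberger's algorithm.
f_1 = -8x - 3y + 14, LT = x.
f_2 = xy + 9x + 3y^{2} - y - 21, LT = xy.
f_3 = -7x^{2} - 2xy + 8x + 4y - 5, LT = x^{2}.

S(f_1,f_2): lcm = xy. S = -9x - \tfrac{21}{8}y^{2} - \tfrac{3}{4}y + 21.
  reduce S modulo (f_1, f_2, f_3):
  remainder -\tfrac{21}{8}y^{2} + \tfrac{21}{8}y + \tfrac{21}{4} ≠ 0; add h_4 = -\tfrac{21}{8}y^{2} + \tfrac{21}{8}y + \tfrac{21}{4} to the basis.

S(f_1,f_3): lcm = x^{2}. S = \tfrac{5}{56}xy - \tfrac{17}{28}x + \tfrac{4}{7}y - \tfrac{5}{7}.
  reduce S modulo (f_1, f_2, f_3, h_4):
  remainder \tfrac{59}{64}y - \tfrac{59}{32} ≠ 0; add h_5 = \tfrac{59}{64}y - \tfrac{59}{32} to the basis.

The other S-polynomials (S(f_2,f_3), S(f_1,h_4), S(f_2,h_4), S(f_3,h_4), S(f_1,h_5), S(f_2,h_5), S(f_3,h_5), S(h_4,h_5)) all reduce to 0 modulo the current basis, so we have a Gröbner basis.
Inter-reduce: drop elements whose leading term is divisible by another's, tail-reduce, and make monic.
Reduced Gröbner basis: {x - 1, y - 2}.

From the last basis element, y - 2 = 0, so y takes values in {2}. Each choice, substituted upward through the basis, yields the corresponding point(s) of the solution set.
  y = 2: the earlier basis element becomes x - 1 = 0, giving x = 1 — point (1, 2).

{(1, 2)}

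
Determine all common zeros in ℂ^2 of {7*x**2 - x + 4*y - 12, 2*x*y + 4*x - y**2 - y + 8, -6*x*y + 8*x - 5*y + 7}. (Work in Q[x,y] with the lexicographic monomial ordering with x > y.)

{(-1, 1)}

Compute a lex Gröbner basis by Buchberger's algorithm.
f_1 = 7*x**2 - x + 4*y - 12, LT = x**2.
f_2 = 2*x*y + 4*x - y**2 - y + 8, LT = x*y.
f_3 = -6*x*y + 8*x - 5*y + 7, LT = x*y.

S(f_1,f_2): lcm = x**2*y. S = -2*x**2 + 1/2*x*y**2 + 5/14*x*y - 4*x + 4/7*y**2 - 12/7*y.
  leading term x**2: subtract (-2/7)·f_1 from -2*x**2 + 1/2*x*y**2 + 5/14*x*y - 4*x + 4/7*y**2 - 12/7*y → 1/2*x*y**2 + 5/14*x*y - 30/7*x + 4/7*y**2 - 4/7*y - 24/7
  leading term x*y**2: subtract (1/4*y)·f_2 from 1/2*x*y**2 + 5/14*x*y - 30/7*x + 4/7*y**2 - 4/7*y - 24/7 → -9/14*x*y - 30/7*x + 1/4*y**3 + 23/28*y**2 - 18/7*y - 24/7
  leading term x*y: subtract (-9/28)·f_2 from -9/14*x*y - 30/7*x + 1/4*y**3 + 23/28*y**2 - 18/7*y - 24/7 → -3*x + 1/4*y**3 + 1/2*y**2 - 81/28*y - 6/7
  leading term x: no divisor's leading term divides it; move -3*x to the remainder.
  leading term y**3: no divisor's leading term divides it; move 1/4*y**3 to the remainder.
  leading term y**2: no divisor's leading term divides it; move 1/2*y**2 to the remainder.
  leading term y: no divisor's leading term divides it; move -81/28*y to the remainder.
  leading term 1: no divisor's leading term divides it; move -6/7 to the remainder.
  remainder -3*x + 1/4*y**3 + 1/2*y**2 - 81/28*y - 6/7 ≠ 0; add h_4 = -3*x + 1/4*y**3 + 1/2*y**2 - 81/28*y - 6/7 to the basis.

S(f_1,f_3): lcm = x**2*y. S = 4/3*x**2 - 41/42*x*y + 7/6*x + 4/7*y**2 - 12/7*y.
  leading term x**2: subtract (4/21)·f_1 from 4/3*x**2 - 41/42*x*y + 7/6*x + 4/7*y**2 - 12/7*y → -41/42*x*y + 19/14*x + 4/7*y**2 - 52/21*y + 16/7
  leading term x*y: subtract (-41/84)·f_2 from -41/42*x*y + 19/14*x + 4/7*y**2 - 52/21*y + 16/7 → 139/42*x + 1/12*y**2 - 83/28*y + 130/21
  leading term x: subtract (-139/126)·h_4 from 139/42*x + 1/12*y**2 - 83/28*y + 130/21 → 139/504*y**3 + 40/63*y**2 - 2413/392*y + 257/49
  leading term y**3: no divisor's leading term divides it; move 139/504*y**3 to the remainder.
  leading term y**2: no divisor's leading term divides it; move 40/63*y**2 to the remainder.
  leading term y: no divisor's leading term divides it; move -2413/392*y to the remainder.
  leading term 1: no divisor's leading term divides it; move 257/49 to the remainder.
  remainder 139/504*y**3 + 40/63*y**2 - 2413/392*y + 257/49 ≠ 0; add h_5 = 139/504*y**3 + 40/63*y**2 - 2413/392*y + 257/49 to the basis.

S(f_2,f_3): lcm = x*y. S = 10/3*x - 1/2*y**2 - 4/3*y + 31/6.
  leading term x: subtract (-10/9)·h_4 from 10/3*x - 1/2*y**2 - 4/3*y + 31/6 → 5/18*y**3 + 1/18*y**2 - 191/42*y + 59/14
  leading term y**3: subtract (140/139)·h_5 from 5/18*y**3 + 1/18*y**2 - 191/42*y + 59/14 → -487/834*y**2 + 689/417*y - 297/278
  leading term y**2: no divisor's leading term divides it; move -487/834*y**2 to the remainder.
  leading term y: no divisor's leading term divides it; move 689/417*y to the remainder.
  leading term 1: no divisor's leading term divides it; move -297/278 to the remainder.
  remainder -487/834*y**2 + 689/417*y - 297/278 ≠ 0; add h_6 = -487/834*y**2 + 689/417*y - 297/278 to the basis.

S(f_2,h_5): lcm = x*y**3. S = -42/139*x*y**2 + 21717/973*x*y - 18504/973*x - 1/2*y**4 - 1/2*y**3 + 4*y**2.
  leading term x*y**2: subtract (-21/139*y)·f_2 from -42/139*x*y**2 + 21717/973*x*y - 18504/973*x - 1/2*y**4 - 1/2*y**3 + 4*y**2 → 22305/973*x*y - 18504/973*x - 1/2*y**4 - 181/278*y**3 + 535/139*y**2 + 168/139*y
  leading term x*y: subtract (22305/1946)·f_2 from 22305/973*x*y - 18504/973*x - 1/2*y**4 - 181/278*y**3 + 535/139*y**2 + 168/139*y → -63114/973*x - 1/2*y**4 - 181/278*y**3 + 29795/1946*y**2 + 24657/1946*y - 89220/973
  leading term x: subtract (21038/973)·h_4 from -63114/973*x - 1/2*y**4 - 181/278*y**3 + 29795/1946*y**2 + 24657/1946*y - 89220/973 → -1/2*y**4 - 5893/973*y**3 + 9/2*y**2 + 512319/6811*y - 498312/6811
  leading term y**4: subtract (-252/139*y)·h_5 from -1/2*y**4 - 5893/973*y**3 + 9/2*y**2 + 512319/6811*y - 498312/6811 → -4773/973*y**3 - 6480/973*y**2 + 577083/6811*y - 498312/6811
  leading term y**3: subtract (-343656/19321)·h_5 from -4773/973*y**3 - 6480/973*y**2 + 577083/6811*y - 498312/6811 → 89520/19321*y**2 - 3348672/135247*y + 2722032/135247
  leading term y**2: subtract (-537120/67693)·h_6 from 89520/19321*y**2 - 3348672/135247*y + 2722032/135247 → -5520096/473851*y + 5520096/473851
  leading term y: no divisor's leading term divides it; move -5520096/473851*y to the remainder.
  leading term 1: no divisor's leading term divides it; move 5520096/473851 to the remainder.
  remainder -5520096/473851*y + 5520096/473851 ≠ 0; add h_7 = -5520096/473851*y + 5520096/473851 to the basis.

The other S-polynomials (S(f_1,h_4), S(f_2,h_4), S(f_3,h_4), S(f_1,h_5), S(f_3,h_5), S(h_4,h_5), S(f_1,h_6), S(f_2,h_6), S(f_3,h_6), S(h_4,h_6), S(h_5,h_6), S(f_1,h_7), S(f_2,h_7), S(f_3,h_7), S(h_4,h_7), S(h_5,h_7), S(h_6,h_7)) all reduce to 0 modulo the current basis, so we have a Gröbner basis.
Inter-reduce: drop elements whose leading term is divisible by another's, tail-reduce, and make monic.
Reduced Gröbner basis: {x + 1, y - 1}.

Elimination: the polynomial y - 1 lies in the elimination ideal for y, so y ∈ {1}. For each such y, the remaining basis elements (now univariate) give the rest of the solution.
  y = 1: the earlier basis element becomes x + 1 = 0, giving x = -1 — point (-1, 1).
Substituting each solution back into the original system confirms all equations vanish.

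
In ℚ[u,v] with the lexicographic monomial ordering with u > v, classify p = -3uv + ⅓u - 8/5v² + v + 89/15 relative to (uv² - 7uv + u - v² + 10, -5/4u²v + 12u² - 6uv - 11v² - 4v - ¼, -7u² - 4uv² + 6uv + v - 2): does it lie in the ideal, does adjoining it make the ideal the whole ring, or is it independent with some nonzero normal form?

First compute the reduced Gröbner basis of I by Buchberger's algorithm.
f_1 = uv² - 7uv + u - v² + 10, LT = uv².
f_2 = -5/4u²v + 12u² - 6uv - 11v² - 4v - ¼, LT = u²v.
f_3 = -7u² - 4uv² + 6uv + v - 2, LT = u².

S(f_1,f_2): lcm = u²v². S = 13/5u²v + u² - 29/5uv² + 10u - 44/5v³ - 16/5v² - ⅕v.
  reduce S modulo (f_1, f_2, f_3):
  remainder -23567/175uv + 5361/175u - 44/5v³ - 327/7v² - 842/175v + 34721/175 ≠ 0; add h_4 = -23567/175uv + 5361/175u - 44/5v³ - 327/7v² - 842/175v + 34721/175 to the basis.

S(f_1,f_3): lcm = u²v². S = -7u²v + u² - 4/7uv⁴ + 6/7uv³ - uv² + 10u + 1/7v³ - 2/7v².
  reduce S modulo (f_1, f_2, f_3, h_4):
  remainder 343434/23567u - 4/7v⁴ - 205913/23567v³ + 8573804/164969v² + 6802417/164969v - 714472/164969 ≠ 0; add h_5 = 343434/23567u - 4/7v⁴ - 205913/23567v³ + 8573804/164969v² + 6802417/164969v - 714472/164969 to the basis.

S(f_2,f_3): lcm = u²v. S = -48/5u² - 4/7uv³ + 6/7uv² + 24/5uv + 313/35v² + 102/35v + ⅕.
  reduce S modulo (f_1, f_2, f_3, h_4, h_5):
  remainder 243448/8414133v⁴ - 1218842/1202019v³ + 33289727/8414133v² + 39424012/8414133v - 2641057/8414133 ≠ 0; add h_6 = 243448/8414133v⁴ - 1218842/1202019v³ + 33289727/8414133v² + 39424012/8414133v - 2641057/8414133 to the basis.

S(f_1,h_4): lcm = uv². S = -159608/23567uv + u - 1540/23567v⁴ - 8175/23567v³ - 24409/23567v² + 34721/23567v + 10.
  reduce S modulo (f_1, f_2, f_3, h_4, h_5, h_6):
  remainder -2339034565/717167377v³ + 43247618365/2868669508v² + 24756491445/1434334754v - 3090773735/2868669508 ≠ 0; add h_7 = -2339034565/717167377v³ + 43247618365/2868669508v² + 24756491445/1434334754v - 3090773735/2868669508 to the basis.

S(f_2,h_4): lcm = u²v. S = -1104411/117835u² - 1540/23567uv³ - 8175/23567uv² + 561398/117835uv + 34721/23567u + 44/5v² + 16/5v + ⅕.
  reduce S modulo (f_1, f_2, f_3, h_4, h_5, h_6, h_7):
  remainder -15354946361417/3149944433906v² - 6944964198838/1574972216953v + 1465017963741/3149944433906 ≠ 0; add h_8 = -15354946361417/3149944433906v² - 6944964198838/1574972216953v + 1465017963741/3149944433906 to the basis.

S(f_1,h_5): lcm = uv². S = -7uv + u + 47134/1202019v⁶ + 205913/343434v⁵ - 4286902/1202019v⁴ - 6802417/2404038v³ - 844783/1202019v² + 10.
  reduce S modulo (f_1, f_2, f_3, h_4, h_5, h_6, h_7, h_8):
  remainder 148613766082194528507/3738130981794245816v + 148613766082194528507/3738130981794245816 ≠ 0; add h_9 = 148613766082194528507/3738130981794245816v + 148613766082194528507/3738130981794245816 to the basis.

The other S-polynomials (S(f_3,h_4), S(f_2,h_5), S(f_3,h_5), S(h_4,h_5), S(f_1,h_6), S(f_2,h_6), S(f_3,h_6), S(h_4,h_6), S(h_5,h_6), S(f_1,h_7), S(f_2,h_7), S(f_3,h_7), S(h_4,h_7), S(h_5,h_7), S(h_6,h_7), S(f_1,h_8), S(f_2,h_8), S(f_3,h_8), S(h_4,h_8), S(h_5,h_8), S(h_6,h_8), S(h_7,h_8), S(f_1,h_9), S(f_2,h_9), S(f_3,h_9), S(h_4,h_9), S(h_5,h_9), S(h_6,h_9), S(h_7,h_9), S(h_8,h_9)) all reduce to 0 modulo the current basis, so we have a Gröbner basis.
Inter-reduce: drop elements whose leading term is divisible by another's, tail-reduce, and make monic.
Reduced Gröbner basis: {u + 1, v + 1}.
Label its elements g_1 = u + 1, g_2 = v + 1.

Reduce p = -3uv + ⅓u - 8/5v² + v + 89/15 modulo G:
  leading term uv: subtract (-3v)·g_1 from -3uv + ⅓u - 8/5v² + v + 89/15 → ⅓u - 8/5v² + 4v + 89/15
  leading term u: subtract (⅓)·g_1 from ⅓u - 8/5v² + 4v + 89/15 → -8/5v² + 4v + 28/5
  leading term v²: subtract (-8/5v)·g_2 from -8/5v² + 4v + 28/5 → 28/5v + 28/5
  leading term v: subtract (28/5)·g_2 from 28/5v + 28/5 → 0
  normal form = 0.
Since the normal form is 0, p ∈ I.

-3uv + ⅓u - 8/5v² + v + 89/15 lies in I (it reduces to 0).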